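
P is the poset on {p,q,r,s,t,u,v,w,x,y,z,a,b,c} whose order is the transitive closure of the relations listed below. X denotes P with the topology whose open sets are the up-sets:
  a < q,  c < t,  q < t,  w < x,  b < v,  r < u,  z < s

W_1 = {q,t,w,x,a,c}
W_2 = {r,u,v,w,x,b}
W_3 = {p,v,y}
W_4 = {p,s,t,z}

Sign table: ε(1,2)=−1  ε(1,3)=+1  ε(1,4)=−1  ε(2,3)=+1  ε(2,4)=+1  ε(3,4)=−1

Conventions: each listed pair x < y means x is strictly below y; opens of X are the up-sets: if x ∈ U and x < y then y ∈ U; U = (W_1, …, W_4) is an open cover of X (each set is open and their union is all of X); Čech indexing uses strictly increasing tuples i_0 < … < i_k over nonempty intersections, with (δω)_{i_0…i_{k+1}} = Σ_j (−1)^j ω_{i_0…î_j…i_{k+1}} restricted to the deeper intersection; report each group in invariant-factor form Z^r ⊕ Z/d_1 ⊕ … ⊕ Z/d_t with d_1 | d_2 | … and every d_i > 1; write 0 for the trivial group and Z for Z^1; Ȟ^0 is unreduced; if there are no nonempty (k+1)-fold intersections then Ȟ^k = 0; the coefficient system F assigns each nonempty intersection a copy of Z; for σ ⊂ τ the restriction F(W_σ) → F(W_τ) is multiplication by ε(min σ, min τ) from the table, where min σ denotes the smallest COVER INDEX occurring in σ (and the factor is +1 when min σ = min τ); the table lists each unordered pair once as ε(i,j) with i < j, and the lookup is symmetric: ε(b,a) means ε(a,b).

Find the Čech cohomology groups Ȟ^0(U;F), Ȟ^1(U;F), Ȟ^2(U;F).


Ȟ^0(U;F) ≅ 0; Ȟ^1(U;F) ≅ Z/2; Ȟ^2(U;F) ≅ 0

nerve simplices:
  W12={w,x} W14={t} W23={v} W34={p}
C dims 4,4; δ0: rk 4, SNF 1^3·2
degree 0: 4−4−0 = 0 → Ȟ^0 ≅ 0
degree 1: 4−0−4 = 0 plus torsion [2] → Ȟ^1 ≅ Z/2
degree 2: 0−0−0 = 0 → Ȟ^2 ≅ 0


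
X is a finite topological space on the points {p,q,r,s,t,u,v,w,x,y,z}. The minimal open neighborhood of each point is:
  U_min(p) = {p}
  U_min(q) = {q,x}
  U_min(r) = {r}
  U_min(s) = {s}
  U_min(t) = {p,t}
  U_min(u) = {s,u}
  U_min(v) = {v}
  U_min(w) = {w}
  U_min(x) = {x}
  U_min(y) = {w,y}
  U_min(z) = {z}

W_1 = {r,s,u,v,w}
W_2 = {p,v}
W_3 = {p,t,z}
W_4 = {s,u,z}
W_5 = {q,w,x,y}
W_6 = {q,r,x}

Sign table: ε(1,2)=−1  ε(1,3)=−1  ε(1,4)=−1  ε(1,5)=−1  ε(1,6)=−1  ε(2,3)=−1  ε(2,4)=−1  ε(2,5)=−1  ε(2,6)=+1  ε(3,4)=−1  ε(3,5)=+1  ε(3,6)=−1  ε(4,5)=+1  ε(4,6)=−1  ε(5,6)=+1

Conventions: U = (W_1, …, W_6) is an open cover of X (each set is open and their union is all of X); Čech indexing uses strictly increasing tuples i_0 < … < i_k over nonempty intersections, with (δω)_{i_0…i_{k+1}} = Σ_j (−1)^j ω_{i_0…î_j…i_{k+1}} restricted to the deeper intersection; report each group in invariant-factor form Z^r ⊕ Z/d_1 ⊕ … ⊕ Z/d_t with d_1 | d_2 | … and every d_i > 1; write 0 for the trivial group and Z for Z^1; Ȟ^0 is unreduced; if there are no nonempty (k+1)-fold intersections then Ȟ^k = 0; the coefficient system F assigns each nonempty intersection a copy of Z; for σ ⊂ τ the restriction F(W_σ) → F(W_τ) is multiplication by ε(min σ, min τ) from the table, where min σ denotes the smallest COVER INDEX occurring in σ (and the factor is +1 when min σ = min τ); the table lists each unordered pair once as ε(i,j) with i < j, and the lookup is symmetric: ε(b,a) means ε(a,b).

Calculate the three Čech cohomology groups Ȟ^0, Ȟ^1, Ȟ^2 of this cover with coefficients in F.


nerve simplices:
  W12={v} W14={s,u} W15={w} W16={r} W23={p} W34={z} W56={q,x}
C dims 6,7; δ0: rk 5, SNF 1^5
degree 0: 6−5−0 = 1 → Ȟ^0 ≅ Z
degree 1: 7−0−5 = 2 → Ȟ^1 ≅ Z^2
degree 2: 0−0−0 = 0 → Ȟ^2 ≅ 0

Ȟ^0(U;F) ≅ Z; Ȟ^1(U;F) ≅ Z^2; Ȟ^2(U;F) ≅ 0


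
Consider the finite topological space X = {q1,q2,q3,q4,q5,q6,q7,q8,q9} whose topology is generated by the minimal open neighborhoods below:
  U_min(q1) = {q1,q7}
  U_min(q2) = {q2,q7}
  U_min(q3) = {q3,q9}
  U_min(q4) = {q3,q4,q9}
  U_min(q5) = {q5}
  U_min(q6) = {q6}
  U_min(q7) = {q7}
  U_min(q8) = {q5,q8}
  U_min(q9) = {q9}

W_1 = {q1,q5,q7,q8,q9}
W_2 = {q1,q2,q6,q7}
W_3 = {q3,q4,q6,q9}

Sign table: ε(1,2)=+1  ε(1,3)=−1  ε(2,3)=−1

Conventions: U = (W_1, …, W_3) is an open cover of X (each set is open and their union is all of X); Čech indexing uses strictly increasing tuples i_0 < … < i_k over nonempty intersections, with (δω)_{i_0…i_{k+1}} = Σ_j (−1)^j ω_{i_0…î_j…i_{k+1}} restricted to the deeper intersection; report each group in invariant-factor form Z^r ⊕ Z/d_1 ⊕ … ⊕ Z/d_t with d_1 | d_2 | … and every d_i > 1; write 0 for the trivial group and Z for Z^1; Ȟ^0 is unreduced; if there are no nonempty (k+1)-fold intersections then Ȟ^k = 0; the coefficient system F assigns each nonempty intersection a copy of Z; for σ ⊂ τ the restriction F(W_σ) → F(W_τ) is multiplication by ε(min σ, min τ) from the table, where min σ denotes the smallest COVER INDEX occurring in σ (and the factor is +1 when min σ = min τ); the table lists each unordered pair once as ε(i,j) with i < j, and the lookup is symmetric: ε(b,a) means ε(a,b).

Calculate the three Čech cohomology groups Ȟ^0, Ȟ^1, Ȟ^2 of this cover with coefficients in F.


Ȟ^0 = Z, Ȟ^1 = Z, Ȟ^2 = 0

nonempty intersections:
  W12={q1,q7} W13={q9} W23={q6}
C dims 3,3; δ0: rk 2, SNF 1^2
Ȟ^0: (3−2)−0=1 ⇒ Z
Ȟ^1: (3−0)−2=1 ⇒ Z
Ȟ^2: (0−0)−0=0 ⇒ 0


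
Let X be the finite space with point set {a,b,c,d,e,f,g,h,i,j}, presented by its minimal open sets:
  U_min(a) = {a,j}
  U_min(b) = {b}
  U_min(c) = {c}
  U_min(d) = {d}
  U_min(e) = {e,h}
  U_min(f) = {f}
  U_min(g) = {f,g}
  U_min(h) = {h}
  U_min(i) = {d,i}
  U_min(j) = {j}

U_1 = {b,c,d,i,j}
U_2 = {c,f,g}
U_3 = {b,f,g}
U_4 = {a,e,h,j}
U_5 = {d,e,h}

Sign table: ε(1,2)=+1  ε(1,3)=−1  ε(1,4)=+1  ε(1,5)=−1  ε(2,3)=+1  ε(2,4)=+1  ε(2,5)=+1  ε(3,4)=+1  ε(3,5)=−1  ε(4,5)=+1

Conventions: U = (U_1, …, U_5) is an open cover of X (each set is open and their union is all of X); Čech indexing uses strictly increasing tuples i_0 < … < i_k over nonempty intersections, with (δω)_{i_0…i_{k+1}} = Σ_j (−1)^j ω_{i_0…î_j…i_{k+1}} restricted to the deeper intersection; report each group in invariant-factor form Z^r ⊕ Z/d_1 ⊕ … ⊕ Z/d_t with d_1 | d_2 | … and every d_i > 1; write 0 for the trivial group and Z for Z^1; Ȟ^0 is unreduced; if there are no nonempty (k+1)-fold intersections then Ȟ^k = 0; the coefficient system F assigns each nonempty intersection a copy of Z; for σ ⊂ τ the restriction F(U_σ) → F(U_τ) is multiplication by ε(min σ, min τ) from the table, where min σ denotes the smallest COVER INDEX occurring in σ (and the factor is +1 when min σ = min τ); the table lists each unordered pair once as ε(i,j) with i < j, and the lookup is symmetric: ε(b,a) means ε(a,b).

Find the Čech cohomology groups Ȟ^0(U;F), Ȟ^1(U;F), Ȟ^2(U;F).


Ȟ^0 ≅ 0; Ȟ^1 ≅ Z ⊕ Z/2; Ȟ^2 ≅ 0

nonempty overlaps:
  U12={c} U13={b} U14={j} U15={d} U23={f,g} U45={e,h}
C dims 5,6; δ0: rk 5, SNF 1^4·2
degree 0: 5−5−0 = 0 → Ȟ^0 ≅ 0
degree 1: 6−0−5 = 1 plus torsion [2] → Ȟ^1 ≅ Z ⊕ Z/2
degree 2: 0−0−0 = 0 → Ȟ^2 ≅ 0


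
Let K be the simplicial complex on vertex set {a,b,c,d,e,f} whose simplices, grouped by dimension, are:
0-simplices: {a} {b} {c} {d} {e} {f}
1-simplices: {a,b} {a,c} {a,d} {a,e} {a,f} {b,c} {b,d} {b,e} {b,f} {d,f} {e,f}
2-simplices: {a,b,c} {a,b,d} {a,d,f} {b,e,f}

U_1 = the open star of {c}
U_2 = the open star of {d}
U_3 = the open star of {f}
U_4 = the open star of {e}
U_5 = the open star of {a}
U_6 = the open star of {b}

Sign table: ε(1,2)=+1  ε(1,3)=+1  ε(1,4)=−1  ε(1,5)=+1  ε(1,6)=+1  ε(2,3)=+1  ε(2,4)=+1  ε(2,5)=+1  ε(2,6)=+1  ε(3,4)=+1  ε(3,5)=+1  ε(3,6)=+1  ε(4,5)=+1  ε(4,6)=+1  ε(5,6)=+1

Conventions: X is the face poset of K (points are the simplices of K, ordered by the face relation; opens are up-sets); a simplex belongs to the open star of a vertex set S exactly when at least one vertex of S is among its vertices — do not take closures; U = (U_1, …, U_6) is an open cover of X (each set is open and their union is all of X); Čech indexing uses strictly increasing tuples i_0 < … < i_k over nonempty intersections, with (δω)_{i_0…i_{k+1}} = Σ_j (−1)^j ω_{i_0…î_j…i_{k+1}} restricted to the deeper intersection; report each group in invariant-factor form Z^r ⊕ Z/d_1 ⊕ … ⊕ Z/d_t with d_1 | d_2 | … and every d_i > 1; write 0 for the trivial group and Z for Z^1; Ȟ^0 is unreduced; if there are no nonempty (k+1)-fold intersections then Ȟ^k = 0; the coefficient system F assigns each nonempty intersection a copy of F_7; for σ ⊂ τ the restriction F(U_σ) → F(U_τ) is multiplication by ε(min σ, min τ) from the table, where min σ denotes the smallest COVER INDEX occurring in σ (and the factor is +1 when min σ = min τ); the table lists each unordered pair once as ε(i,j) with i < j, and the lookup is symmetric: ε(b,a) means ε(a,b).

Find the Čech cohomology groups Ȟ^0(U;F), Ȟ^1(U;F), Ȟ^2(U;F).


Ȟ^0 = Z/7, Ȟ^1 = Z/7 ⊕ Z/7 and Ȟ^2 = 0

nerve of the cover:
  U1={{c},{a,c},{b,c},{a,b,c}} U2={{d},{a,d},{b,d},{d,f},{a,b,d},{a,d,f}} U3={{f},{a,f},{b,f},{d,f},{e,f},{a,d,f},{b,e,f}} U4={{e},{a,e},{b,e},{e,f},{b,e,f}} U5={{a},{a,b},{a,c},{a,d},{a,e},{a,f},{a,b,c},{a,b,d},{a,d,f}} U6={{b},{a,b},{b,c},{b,d},{b,e},{b,f},{a,b,c},{a,b,d},{b,e,f}}
  U15={{a,c},{a,b,c}} U16={{b,c},{a,b,c}} U23={{d,f},{a,d,f}} U25={{a,d},{a,b,d},{a,d,f}} U26={{b,d},{a,b,d}} U34={{e,f},{b,e,f}} U35={{a,f},{a,d,f}} U36={{b,f},{b,e,f}} U45={{a,e}} U46={{b,e},{b,e,f}} U56={{a,b},{a,b,c},{a,b,d}}
  U156={{a,b,c}} U235={{a,d,f}} U256={{a,b,d}} U346={{b,e,f}}
C dims 6,11,4; δ0: rk_F7 5; δ1: rk_F7 4
Ȟ^0 = (6 − 5) − 0 = 1, so Ȟ^0 ≅ Z/7
Ȟ^1 = (11 − 4) − 5 = 2, so Ȟ^1 ≅ Z/7 ⊕ Z/7
Ȟ^2 = (4 − 0) − 4 = 0, so Ȟ^2 ≅ 0


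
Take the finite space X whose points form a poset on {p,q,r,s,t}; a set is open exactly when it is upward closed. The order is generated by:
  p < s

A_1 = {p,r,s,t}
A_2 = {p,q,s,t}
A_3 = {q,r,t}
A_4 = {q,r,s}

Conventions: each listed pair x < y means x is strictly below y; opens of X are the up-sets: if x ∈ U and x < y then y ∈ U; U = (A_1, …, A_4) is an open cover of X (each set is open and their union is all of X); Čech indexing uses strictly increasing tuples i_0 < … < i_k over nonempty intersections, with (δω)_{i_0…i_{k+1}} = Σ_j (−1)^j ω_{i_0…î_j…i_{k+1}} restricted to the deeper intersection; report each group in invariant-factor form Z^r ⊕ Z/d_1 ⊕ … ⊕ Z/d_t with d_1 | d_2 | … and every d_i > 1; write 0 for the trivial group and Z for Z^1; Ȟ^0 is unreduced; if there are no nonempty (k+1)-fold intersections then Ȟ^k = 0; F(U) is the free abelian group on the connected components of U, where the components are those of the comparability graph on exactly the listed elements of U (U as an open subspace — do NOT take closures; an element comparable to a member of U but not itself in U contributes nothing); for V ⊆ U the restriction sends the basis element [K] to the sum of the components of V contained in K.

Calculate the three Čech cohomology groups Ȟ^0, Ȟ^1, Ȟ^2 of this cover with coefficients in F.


nonempty intersections:
  A12={p,s,t} A13={r,t} A14={r,s} A23={q,t} A24={q,s} A34={q,r}
  A123={t} A124={s} A134={r} A234={q}
components per intersection:
  A1: {p,s} {r} {t}
  A2: {p,s} {q} {t}
  A3: {q} {r} {t}
  A4: {q} {r} {s}
  A12: {p,s} {t}
  A13: {r} {t}
  A14: {r} {s}
  A23: {q} {t}
  A24: {q} {s}
  A34: {q} {r}
  A123: {t}
  A124: {s}
  A134: {r}
  A234: {q}
C dims 12,12,4; δ0: rk 8, SNF 1^8; δ1: rk 4, SNF 1^4
Ȟ^0: (12−8)−0=4 ⇒ Z^4
Ȟ^1: (12−4)−8=0 ⇒ 0
Ȟ^2: (4−0)−4=0 ⇒ 0

Ȟ^0 = Z^4,  Ȟ^1 = 0,  Ȟ^2 = 0


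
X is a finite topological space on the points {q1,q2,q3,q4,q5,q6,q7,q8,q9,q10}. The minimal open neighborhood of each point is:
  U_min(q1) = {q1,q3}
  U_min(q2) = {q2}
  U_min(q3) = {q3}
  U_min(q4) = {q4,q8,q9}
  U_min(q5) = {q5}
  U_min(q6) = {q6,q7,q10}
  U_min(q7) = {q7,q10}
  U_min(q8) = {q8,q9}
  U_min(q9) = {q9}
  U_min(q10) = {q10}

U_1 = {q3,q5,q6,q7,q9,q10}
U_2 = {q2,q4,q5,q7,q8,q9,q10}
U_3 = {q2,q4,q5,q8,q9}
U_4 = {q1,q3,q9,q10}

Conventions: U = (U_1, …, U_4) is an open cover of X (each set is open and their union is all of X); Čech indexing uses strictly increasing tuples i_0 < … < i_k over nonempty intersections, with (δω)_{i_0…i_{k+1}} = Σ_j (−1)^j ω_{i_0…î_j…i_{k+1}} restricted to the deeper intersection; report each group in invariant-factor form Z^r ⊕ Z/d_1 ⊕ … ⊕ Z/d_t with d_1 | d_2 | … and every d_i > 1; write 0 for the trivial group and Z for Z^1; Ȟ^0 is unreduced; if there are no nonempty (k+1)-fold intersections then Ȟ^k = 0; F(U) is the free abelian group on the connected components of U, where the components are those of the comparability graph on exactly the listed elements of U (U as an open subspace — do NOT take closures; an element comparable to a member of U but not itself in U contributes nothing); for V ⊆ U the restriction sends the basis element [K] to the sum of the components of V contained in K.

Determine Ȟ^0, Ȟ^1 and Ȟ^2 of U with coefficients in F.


nerve of the cover:
  U12={q5,q7,q9,q10} U13={q5,q9} U14={q3,q9,q10} U23={q2,q4,q5,q8,q9} U24={q9,q10} U34={q9}
  U123={q5,q9} U124={q9,q10} U134={q9} U234={q9}
  U1234={q9}
components per intersection:
  U1: {q3} {q5} {q6,q7,q10} {q9}
  U2: {q2} {q4,q8,q9} {q5} {q7,q10}
  U3: {q2} {q4,q8,q9} {q5}
  U4: {q1,q3} {q9} {q10}
  U12: {q5} {q7,q10} {q9}
  U13: {q5} {q9}
  U14: {q3} {q9} {q10}
  U23: {q2} {q4,q8,q9} {q5}
  U24: {q9} {q10}
  U34: {q9}
  U123: {q5} {q9}
  U124: {q9} {q10}
  U134: {q9}
  U234: {q9}
  U1234: {q9}
C dims 14,14,6,1; δ0: rk 9, SNF 1^9; δ1: rk 5, SNF 1^5; δ2: rk 1, SNF 1^1
Ȟ^0 = (14 − 9) − 0 = 5, so Ȟ^0 ≅ Z^5
Ȟ^1 = (14 − 5) − 9 = 0, so Ȟ^1 ≅ 0
Ȟ^2 = (6 − 1) − 5 = 0, so Ȟ^2 ≅ 0

Ȟ^0 ≅ Z^5, Ȟ^1 ≅ 0 and Ȟ^2 ≅ 0


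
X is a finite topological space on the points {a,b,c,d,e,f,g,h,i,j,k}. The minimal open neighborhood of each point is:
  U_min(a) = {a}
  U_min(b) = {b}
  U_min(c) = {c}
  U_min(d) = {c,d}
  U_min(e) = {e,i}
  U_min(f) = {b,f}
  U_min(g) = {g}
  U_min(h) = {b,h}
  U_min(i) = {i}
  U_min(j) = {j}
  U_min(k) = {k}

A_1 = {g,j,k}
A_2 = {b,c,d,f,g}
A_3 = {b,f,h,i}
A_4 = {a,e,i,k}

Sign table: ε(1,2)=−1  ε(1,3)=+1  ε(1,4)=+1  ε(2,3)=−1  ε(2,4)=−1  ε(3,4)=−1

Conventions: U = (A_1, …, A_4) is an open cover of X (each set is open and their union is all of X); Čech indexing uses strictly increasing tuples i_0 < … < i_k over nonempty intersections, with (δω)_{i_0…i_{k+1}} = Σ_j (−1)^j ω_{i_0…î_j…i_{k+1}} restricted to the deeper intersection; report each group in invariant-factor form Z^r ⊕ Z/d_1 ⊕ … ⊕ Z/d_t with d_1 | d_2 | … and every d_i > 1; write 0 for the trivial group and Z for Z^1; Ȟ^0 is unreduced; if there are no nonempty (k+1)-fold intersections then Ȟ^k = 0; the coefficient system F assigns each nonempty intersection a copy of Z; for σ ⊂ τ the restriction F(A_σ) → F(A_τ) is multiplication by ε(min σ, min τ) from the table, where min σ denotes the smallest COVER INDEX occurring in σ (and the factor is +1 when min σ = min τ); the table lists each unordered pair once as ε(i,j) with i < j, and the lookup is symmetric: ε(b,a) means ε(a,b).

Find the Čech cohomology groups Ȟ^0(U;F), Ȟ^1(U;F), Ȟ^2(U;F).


Ȟ^0 = 0; Ȟ^1 = Z/2; Ȟ^2 = 0

cover nerve:
  A12={g} A14={k} A23={b,f} A34={i}
C dims 4,4; δ0: rk 4, SNF 1^3·2
Ȟ^0: (4−4)−0=0 ⇒ 0
Ȟ^1: (4−0)−4=0 plus torsion [2] ⇒ Z/2
Ȟ^2: (0−0)−0=0 ⇒ 0


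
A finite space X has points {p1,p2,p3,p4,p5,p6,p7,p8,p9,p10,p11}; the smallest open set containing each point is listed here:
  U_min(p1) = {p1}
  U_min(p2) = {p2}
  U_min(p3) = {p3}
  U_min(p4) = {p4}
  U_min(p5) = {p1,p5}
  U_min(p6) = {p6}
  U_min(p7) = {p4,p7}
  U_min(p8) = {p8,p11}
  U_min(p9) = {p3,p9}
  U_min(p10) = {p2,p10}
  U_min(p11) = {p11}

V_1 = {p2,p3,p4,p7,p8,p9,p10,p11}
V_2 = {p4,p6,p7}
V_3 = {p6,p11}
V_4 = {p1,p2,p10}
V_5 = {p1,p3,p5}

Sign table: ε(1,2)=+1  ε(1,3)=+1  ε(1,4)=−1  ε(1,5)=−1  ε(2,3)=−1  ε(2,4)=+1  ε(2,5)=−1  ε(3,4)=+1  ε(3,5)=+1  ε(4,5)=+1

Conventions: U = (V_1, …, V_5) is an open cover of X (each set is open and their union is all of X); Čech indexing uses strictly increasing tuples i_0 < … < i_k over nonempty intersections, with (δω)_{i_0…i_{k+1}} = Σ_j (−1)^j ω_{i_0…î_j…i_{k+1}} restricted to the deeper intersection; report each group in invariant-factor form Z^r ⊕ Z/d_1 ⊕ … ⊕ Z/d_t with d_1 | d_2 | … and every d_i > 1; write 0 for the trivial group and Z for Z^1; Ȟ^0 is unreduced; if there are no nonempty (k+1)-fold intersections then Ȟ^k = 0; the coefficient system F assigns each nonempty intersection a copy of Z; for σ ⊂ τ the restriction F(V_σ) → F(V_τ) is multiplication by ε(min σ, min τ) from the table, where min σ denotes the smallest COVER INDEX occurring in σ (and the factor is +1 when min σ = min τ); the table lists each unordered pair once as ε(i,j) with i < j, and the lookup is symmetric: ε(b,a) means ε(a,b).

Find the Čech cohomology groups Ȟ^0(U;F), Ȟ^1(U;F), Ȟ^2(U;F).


Ȟ^0(U;F) ≅ 0, Ȟ^1(U;F) ≅ Z ⊕ Z/2 and Ȟ^2(U;F) ≅ 0

nerve of the cover:
  V12={p4,p7} V13={p11} V14={p2,p10} V15={p3} V23={p6} V45={p1}
C dims 5,6; δ0: rk 5, SNF 1^4·2
Ȟ^0 = (5 − 5) − 0 = 0, so Ȟ^0 ≅ 0
Ȟ^1 = (6 − 0) − 5 = 1 plus torsion [2], so Ȟ^1 ≅ Z ⊕ Z/2
Ȟ^2 = (0 − 0) − 0 = 0, so Ȟ^2 ≅ 0


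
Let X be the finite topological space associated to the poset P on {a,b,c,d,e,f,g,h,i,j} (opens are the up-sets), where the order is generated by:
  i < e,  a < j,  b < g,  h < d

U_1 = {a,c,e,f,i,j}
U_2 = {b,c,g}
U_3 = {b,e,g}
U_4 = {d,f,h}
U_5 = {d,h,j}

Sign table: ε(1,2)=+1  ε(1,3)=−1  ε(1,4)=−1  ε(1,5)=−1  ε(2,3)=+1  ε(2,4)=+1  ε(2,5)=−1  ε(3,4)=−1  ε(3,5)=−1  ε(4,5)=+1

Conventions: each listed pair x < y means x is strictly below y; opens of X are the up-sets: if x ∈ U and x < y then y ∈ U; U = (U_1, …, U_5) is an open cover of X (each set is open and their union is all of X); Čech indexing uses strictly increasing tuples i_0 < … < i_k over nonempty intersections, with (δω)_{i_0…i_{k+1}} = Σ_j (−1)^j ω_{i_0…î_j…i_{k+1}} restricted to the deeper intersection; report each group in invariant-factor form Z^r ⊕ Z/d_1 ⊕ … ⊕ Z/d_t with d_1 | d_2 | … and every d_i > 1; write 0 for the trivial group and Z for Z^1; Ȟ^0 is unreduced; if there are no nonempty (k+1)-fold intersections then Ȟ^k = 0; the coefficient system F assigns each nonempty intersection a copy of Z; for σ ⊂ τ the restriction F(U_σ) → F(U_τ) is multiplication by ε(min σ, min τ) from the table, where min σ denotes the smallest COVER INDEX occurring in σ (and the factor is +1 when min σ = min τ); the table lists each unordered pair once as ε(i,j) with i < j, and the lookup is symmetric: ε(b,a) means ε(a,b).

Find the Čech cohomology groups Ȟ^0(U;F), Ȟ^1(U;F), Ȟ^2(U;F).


nerve simplices:
  U12={c} U13={e} U14={f} U15={j} U23={b,g} U45={d,h}
C dims 5,6; δ0: rk 5, SNF 1^4·2
degree 0: 5−5−0 = 0 → Ȟ^0 ≅ 0
degree 1: 6−0−5 = 1 plus torsion [2] → Ȟ^1 ≅ Z ⊕ Z/2
degree 2: 0−0−0 = 0 → Ȟ^2 ≅ 0

Ȟ^0 ≅ 0, Ȟ^1 ≅ Z ⊕ Z/2, Ȟ^2 ≅ 0


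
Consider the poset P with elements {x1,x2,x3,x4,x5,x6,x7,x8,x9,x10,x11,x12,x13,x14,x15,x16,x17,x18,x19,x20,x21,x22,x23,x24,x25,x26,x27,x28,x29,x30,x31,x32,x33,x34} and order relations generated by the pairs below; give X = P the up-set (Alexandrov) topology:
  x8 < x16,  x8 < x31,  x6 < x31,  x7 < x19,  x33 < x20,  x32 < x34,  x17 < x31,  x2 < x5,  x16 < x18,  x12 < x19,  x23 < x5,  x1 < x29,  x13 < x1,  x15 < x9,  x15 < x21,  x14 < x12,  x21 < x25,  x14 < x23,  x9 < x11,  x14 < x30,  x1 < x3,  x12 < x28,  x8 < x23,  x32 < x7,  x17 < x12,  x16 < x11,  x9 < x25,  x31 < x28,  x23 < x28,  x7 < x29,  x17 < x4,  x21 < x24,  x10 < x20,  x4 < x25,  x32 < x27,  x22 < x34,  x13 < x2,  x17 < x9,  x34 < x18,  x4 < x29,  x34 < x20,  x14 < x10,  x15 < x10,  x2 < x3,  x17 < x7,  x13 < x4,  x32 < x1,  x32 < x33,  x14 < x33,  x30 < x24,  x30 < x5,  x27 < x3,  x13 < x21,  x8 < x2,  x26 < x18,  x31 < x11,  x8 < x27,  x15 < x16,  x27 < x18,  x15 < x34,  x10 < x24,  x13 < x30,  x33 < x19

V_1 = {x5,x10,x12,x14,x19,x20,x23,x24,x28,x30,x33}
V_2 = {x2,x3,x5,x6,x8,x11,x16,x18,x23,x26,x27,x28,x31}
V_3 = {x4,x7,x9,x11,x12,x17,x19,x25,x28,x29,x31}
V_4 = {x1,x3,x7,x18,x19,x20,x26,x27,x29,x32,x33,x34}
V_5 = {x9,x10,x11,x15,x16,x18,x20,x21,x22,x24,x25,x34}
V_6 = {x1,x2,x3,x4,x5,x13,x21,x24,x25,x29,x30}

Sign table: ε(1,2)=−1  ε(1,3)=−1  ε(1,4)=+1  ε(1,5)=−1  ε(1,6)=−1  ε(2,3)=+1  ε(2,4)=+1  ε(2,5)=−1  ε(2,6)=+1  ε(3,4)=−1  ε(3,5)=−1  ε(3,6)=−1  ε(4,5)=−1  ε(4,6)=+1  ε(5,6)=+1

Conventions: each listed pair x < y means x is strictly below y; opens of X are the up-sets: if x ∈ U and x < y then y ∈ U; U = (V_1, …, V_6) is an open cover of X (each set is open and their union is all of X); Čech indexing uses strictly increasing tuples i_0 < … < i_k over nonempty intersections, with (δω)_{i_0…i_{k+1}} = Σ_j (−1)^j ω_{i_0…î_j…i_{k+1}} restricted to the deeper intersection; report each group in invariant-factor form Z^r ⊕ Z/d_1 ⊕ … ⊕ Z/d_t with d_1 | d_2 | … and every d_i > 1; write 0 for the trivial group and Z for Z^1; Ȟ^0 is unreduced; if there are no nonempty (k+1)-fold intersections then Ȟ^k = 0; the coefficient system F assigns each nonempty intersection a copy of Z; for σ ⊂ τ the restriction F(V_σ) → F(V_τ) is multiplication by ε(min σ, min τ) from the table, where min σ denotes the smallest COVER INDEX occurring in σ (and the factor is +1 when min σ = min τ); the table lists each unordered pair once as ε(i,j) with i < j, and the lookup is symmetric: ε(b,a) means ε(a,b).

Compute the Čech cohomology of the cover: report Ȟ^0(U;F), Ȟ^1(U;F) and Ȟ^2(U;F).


Ȟ^0 ≅ 0, Ȟ^1 ≅ Z/2 and Ȟ^2 ≅ Z

nerve simplices:
  V12={x5,x23,x28} V13={x12,x19,x28} V14={x19,x20,x33} V15={x10,x20,x24} V16={x5,x24,x30} V23={x11,x28,x31} V24={x3,x18,x26,x27} V25={x11,x16,x18} V26={x2,x3,x5} V34={x7,x19,x29} V35={x9,x11,x25} V36={x4,x25,x29} V45={x18,x20,x34} V46={x1,x3,x29} V56={x21,x24,x25}
  V123={x28} V126={x5} V134={x19} V145={x20} V156={x24} V235={x11} V245={x18} V246={x3} V346={x29} V356={x25}
C dims 6,15,10; δ0: rk 6, SNF 1^5·2; δ1: rk 9, SNF 1^9
degree 0: 6−6−0 = 0 → Ȟ^0 ≅ 0
degree 1: 15−9−6 = 0 plus torsion [2] → Ȟ^1 ≅ Z/2
degree 2: 10−0−9 = 1 → Ȟ^2 ≅ Z


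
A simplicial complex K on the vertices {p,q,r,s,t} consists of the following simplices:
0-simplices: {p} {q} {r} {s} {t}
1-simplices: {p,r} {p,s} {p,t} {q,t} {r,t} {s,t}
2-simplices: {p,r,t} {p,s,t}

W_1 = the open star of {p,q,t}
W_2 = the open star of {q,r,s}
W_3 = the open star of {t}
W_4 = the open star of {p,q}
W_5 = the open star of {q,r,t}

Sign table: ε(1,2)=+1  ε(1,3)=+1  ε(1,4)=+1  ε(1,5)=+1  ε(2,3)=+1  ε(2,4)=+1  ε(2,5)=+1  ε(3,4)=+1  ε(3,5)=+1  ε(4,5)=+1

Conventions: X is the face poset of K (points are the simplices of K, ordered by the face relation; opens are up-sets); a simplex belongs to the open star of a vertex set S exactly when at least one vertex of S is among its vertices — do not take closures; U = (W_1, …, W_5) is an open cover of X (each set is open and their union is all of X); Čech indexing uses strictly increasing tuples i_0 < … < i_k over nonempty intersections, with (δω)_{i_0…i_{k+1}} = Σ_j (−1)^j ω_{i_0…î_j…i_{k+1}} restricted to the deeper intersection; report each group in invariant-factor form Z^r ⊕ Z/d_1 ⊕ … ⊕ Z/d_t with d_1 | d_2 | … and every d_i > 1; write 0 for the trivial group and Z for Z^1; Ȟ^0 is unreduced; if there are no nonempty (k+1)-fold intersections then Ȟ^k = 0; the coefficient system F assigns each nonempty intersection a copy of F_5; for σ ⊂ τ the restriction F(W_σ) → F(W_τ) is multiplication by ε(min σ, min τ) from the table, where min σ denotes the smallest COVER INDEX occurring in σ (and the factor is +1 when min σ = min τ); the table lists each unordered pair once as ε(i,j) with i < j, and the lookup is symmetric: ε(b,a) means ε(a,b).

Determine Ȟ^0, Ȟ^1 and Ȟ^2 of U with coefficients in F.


nonempty overlaps:
  W1={{p},{q},{t},{p,r},{p,s},{p,t},{q,t},{r,t},{s,t},{p,r,t},{p,s,t}} W2={{q},{r},{s},{p,r},{p,s},{q,t},{r,t},{s,t},{p,r,t},{p,s,t}} W3={{t},{p,t},{q,t},{r,t},{s,t},{p,r,t},{p,s,t}} W4={{p},{q},{p,r},{p,s},{p,t},{q,t},{p,r,t},{p,s,t}} W5={{q},{r},{t},{p,r},{p,t},{q,t},{r,t},{s,t},{p,r,t},{p,s,t}}
  W12={{q},{p,r},{p,s},{q,t},{r,t},{s,t},{p,r,t},{p,s,t}} W13={{t},{p,t},{q,t},{r,t},{s,t},{p,r,t},{p,s,t}} W14={{p},{q},{p,r},{p,s},{p,t},{q,t},{p,r,t},{p,s,t}} W15={{q},{t},{p,r},{p,t},{q,t},{r,t},{s,t},{p,r,t},{p,s,t}} W23={{q,t},{r,t},{s,t},{p,r,t},{p,s,t}} W24={{q},{p,r},{p,s},{q,t},{p,r,t},{p,s,t}} W25={{q},{r},{p,r},{q,t},{r,t},{s,t},{p,r,t},{p,s,t}} W34={{p,t},{q,t},{p,r,t},{p,s,t}} W35={{t},{p,t},{q,t},{r,t},{s,t},{p,r,t},{p,s,t}} W45={{q},{p,r},{p,t},{q,t},{p,r,t},{p,s,t}}
  W123={{q,t},{r,t},{s,t},{p,r,t},{p,s,t}} W124={{q},{p,r},{p,s},{q,t},{p,r,t},{p,s,t}} W125={{q},{p,r},{q,t},{r,t},{s,t},{p,r,t},{p,s,t}} W134={{p,t},{q,t},{p,r,t},{p,s,t}} W135={{t},{p,t},{q,t},{r,t},{s,t},{p,r,t},{p,s,t}} W145={{q},{p,r},{p,t},{q,t},{p,r,t},{p,s,t}} W234={{q,t},{p,r,t},{p,s,t}} W235={{q,t},{r,t},{s,t},{p,r,t},{p,s,t}} W245={{q},{p,r},{q,t},{p,r,t},{p,s,t}} W345={{p,t},{q,t},{p,r,t},{p,s,t}}
  W1234={{q,t},{p,r,t},{p,s,t}} W1235={{q,t},{r,t},{s,t},{p,r,t},{p,s,t}} W1245={{q},{p,r},{q,t},{p,r,t},{p,s,t}} W1345={{p,t},{q,t},{p,r,t},{p,s,t}} W2345={{q,t},{p,r,t},{p,s,t}}
  W12345={{q,t},{p,r,t},{p,s,t}}
C dims 5,10,10,5; δ0: rk_F5 4; δ1: rk_F5 6; δ2: rk_F5 4
degree 0: 5−4−0 = 1 → Ȟ^0 ≅ Z/5
degree 1: 10−6−4 = 0 → Ȟ^1 ≅ 0
degree 2: 10−4−6 = 0 → Ȟ^2 ≅ 0

Ȟ^0(U;F) ≅ Z/5, Ȟ^1(U;F) ≅ 0, Ȟ^2(U;F) ≅ 0


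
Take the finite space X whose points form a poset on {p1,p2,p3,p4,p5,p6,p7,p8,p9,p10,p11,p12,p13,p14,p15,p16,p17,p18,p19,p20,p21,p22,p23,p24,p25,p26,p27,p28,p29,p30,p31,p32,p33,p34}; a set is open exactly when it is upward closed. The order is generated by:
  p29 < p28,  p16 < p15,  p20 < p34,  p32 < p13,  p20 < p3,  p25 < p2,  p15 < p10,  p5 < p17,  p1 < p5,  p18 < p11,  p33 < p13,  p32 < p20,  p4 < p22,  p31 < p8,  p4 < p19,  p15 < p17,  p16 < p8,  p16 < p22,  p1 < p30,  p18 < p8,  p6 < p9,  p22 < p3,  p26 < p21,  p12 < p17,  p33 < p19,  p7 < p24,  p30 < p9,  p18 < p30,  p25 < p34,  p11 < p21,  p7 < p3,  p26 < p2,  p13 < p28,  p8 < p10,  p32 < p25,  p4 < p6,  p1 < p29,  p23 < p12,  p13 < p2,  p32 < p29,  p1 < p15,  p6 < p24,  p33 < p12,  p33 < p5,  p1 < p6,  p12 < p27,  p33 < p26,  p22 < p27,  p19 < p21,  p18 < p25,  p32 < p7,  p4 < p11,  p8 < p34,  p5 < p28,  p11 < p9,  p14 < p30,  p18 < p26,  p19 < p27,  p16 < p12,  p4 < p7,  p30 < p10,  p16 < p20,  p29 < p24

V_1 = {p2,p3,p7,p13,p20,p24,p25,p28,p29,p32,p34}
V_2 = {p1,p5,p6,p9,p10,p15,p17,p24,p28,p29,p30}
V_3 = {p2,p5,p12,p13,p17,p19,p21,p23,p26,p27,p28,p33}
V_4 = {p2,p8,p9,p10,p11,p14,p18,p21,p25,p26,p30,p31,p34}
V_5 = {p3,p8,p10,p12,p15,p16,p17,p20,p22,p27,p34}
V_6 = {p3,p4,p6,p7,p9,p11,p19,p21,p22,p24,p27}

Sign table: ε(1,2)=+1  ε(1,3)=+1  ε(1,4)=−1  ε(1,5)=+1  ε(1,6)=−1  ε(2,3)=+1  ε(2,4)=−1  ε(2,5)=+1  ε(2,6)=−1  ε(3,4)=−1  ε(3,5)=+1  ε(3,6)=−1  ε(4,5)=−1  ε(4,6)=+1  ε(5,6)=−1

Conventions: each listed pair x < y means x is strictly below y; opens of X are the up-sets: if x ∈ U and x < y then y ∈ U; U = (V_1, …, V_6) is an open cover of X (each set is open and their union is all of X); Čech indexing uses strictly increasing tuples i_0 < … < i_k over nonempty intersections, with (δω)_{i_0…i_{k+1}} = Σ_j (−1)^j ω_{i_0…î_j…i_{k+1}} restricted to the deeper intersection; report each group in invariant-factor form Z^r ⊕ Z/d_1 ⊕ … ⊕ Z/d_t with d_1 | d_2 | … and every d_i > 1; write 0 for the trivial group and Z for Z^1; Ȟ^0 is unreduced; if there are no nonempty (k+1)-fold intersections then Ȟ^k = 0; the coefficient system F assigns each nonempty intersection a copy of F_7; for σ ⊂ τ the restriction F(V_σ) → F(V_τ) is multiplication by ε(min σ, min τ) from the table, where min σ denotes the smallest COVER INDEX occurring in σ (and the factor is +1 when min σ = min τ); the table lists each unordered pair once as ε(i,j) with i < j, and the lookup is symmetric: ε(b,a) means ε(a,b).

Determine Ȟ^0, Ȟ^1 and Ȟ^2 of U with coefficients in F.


nerve of the cover:
  V12={p24,p28,p29} V13={p2,p13,p28} V14={p2,p25,p34} V15={p3,p20,p34} V16={p3,p7,p24} V23={p5,p17,p28} V24={p9,p10,p30} V25={p10,p15,p17} V26={p6,p9,p24} V34={p2,p21,p26} V35={p12,p17,p27} V36={p19,p21,p27} V45={p8,p10,p34} V46={p9,p11,p21} V56={p3,p22,p27}
  V123={p28} V126={p24} V134={p2} V145={p34} V156={p3} V235={p17} V245={p10} V246={p9} V346={p21} V356={p27}
C dims 6,15,10; δ0: rk_F7 5; δ1: rk_F7 10
Ȟ^0 = (6 − 5) − 0 = 1, so Ȟ^0 ≅ Z/7
Ȟ^1 = (15 − 10) − 5 = 0, so Ȟ^1 ≅ 0
Ȟ^2 = (10 − 0) − 10 = 0, so Ȟ^2 ≅ 0

Ȟ^0 ≅ Z/7; Ȟ^1 ≅ 0; Ȟ^2 ≅ 0


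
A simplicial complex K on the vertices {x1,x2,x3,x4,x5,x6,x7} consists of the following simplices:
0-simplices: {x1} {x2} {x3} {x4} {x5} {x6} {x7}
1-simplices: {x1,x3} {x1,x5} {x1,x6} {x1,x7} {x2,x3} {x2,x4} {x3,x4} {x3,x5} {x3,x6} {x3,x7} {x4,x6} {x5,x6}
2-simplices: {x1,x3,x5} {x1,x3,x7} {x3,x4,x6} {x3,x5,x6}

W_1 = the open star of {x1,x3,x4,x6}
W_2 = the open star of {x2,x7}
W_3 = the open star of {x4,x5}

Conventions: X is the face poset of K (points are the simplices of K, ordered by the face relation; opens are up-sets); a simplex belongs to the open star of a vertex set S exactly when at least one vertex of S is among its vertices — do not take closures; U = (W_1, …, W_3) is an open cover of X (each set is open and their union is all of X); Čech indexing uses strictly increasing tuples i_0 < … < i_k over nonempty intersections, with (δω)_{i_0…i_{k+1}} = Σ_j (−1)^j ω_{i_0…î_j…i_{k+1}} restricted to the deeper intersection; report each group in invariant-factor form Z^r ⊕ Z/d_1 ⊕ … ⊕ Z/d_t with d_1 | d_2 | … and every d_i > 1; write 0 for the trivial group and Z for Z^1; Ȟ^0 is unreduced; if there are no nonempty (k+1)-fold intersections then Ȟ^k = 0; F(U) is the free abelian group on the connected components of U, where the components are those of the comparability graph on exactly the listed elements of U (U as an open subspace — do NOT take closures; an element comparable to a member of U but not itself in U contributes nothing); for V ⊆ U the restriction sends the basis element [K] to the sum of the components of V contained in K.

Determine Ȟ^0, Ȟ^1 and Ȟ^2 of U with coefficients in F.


nerve of the cover:
  W1={{x1},{x3},{x4},{x6},{x1,x3},{x1,x5},{x1,x6},{x1,x7},{x2,x3},{x2,x4},{x3,x4},{x3,x5},{x3,x6},{x3,x7},{x4,x6},{x5,x6},{x1,x3,x5},{x1,x3,x7},{x3,x4,x6},{x3,x5,x6}} W2={{x2},{x7},{x1,x7},{x2,x3},{x2,x4},{x3,x7},{x1,x3,x7}} W3={{x4},{x5},{x1,x5},{x2,x4},{x3,x4},{x3,x5},{x4,x6},{x5,x6},{x1,x3,x5},{x3,x4,x6},{x3,x5,x6}}
  W12={{x1,x7},{x2,x3},{x2,x4},{x3,x7},{x1,x3,x7}} W13={{x4},{x1,x5},{x2,x4},{x3,x4},{x3,x5},{x4,x6},{x5,x6},{x1,x3,x5},{x3,x4,x6},{x3,x5,x6}} W23={{x2,x4}}
  W123={{x2,x4}}
components per intersection:
  W1: {{x1},{x3},{x4},{x6},{x1,x3},{x1,x5},{x1,x6},{x1,x7},{x2,x3},{x2,x4},{x3,x4},{x3,x5},{x3,x6},{x3,x7},{x4,x6},{x5,x6},{x1,x3,x5},{x1,x3,x7},{x3,x4,x6},{x3,x5,x6}}
  W2: {{x2},{x2,x3},{x2,x4}} {{x7},{x1,x7},{x3,x7},{x1,x3,x7}}
  W3: {{x4},{x2,x4},{x3,x4},{x4,x6},{x3,x4,x6}} {{x5},{x1,x5},{x3,x5},{x5,x6},{x1,x3,x5},{x3,x5,x6}}
  W12: {{x1,x7},{x3,x7},{x1,x3,x7}} {{x2,x3}} {{x2,x4}}
  W13: {{x4},{x2,x4},{x3,x4},{x4,x6},{x3,x4,x6}} {{x1,x5},{x3,x5},{x5,x6},{x1,x3,x5},{x3,x5,x6}}
  W23: {{x2,x4}}
  W123: {{x2,x4}}
C dims 5,6,1; δ0: rk 4, SNF 1^4; δ1: rk 1, SNF 1^1
Ȟ^0 = (5 − 4) − 0 = 1, so Ȟ^0 ≅ Z
Ȟ^1 = (6 − 1) − 4 = 1, so Ȟ^1 ≅ Z
Ȟ^2 = (1 − 0) − 1 = 0, so Ȟ^2 ≅ 0

Ȟ^0(U;F) ≅ Z, Ȟ^1(U;F) ≅ Z and Ȟ^2(U;F) ≅ 0


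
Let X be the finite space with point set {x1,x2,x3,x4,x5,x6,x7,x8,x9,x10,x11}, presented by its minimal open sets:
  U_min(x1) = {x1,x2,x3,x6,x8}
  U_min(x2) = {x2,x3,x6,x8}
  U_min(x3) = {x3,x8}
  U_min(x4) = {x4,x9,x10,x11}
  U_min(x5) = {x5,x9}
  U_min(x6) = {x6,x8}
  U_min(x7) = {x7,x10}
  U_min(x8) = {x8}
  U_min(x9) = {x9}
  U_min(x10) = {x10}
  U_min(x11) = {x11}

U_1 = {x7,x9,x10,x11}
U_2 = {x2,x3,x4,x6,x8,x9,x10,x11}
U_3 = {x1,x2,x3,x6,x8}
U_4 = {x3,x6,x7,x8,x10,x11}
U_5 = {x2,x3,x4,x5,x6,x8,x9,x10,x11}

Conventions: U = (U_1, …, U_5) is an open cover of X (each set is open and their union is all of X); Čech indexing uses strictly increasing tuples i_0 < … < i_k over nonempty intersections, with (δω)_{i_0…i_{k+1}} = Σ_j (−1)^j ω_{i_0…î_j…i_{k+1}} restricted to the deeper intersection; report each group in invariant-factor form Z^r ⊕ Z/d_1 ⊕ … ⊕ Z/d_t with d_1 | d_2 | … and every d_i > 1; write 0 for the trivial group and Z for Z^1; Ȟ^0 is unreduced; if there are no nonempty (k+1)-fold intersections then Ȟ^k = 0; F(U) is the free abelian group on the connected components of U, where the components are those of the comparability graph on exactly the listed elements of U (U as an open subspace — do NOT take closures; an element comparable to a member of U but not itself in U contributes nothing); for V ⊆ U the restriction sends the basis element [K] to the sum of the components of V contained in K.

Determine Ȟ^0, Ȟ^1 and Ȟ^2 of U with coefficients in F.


Ȟ^0 = Z^2, Ȟ^1 = 0, Ȟ^2 = 0

nerve of the cover:
  U12={x9,x10,x11} U14={x7,x10,x11} U15={x9,x10,x11} U23={x2,x3,x6,x8} U24={x3,x6,x8,x10,x11} U25={x2,x3,x4,x6,x8,x9,x10,x11} U34={x3,x6,x8} U35={x2,x3,x6,x8} U45={x3,x6,x8,x10,x11}
  U124={x10,x11} U125={x9,x10,x11} U145={x10,x11} U234={x3,x6,x8} U235={x2,x3,x6,x8} U245={x3,x6,x8,x10,x11} U345={x3,x6,x8}
  U1245={x10,x11} U2345={x3,x6,x8}
components per intersection:
  U1: {x7,x10} {x9} {x11}
  U2: {x2,x3,x6,x8} {x4,x9,x10,x11}
  U3: {x1,x2,x3,x6,x8}
  U4: {x3,x6,x8} {x7,x10} {x11}
  U5: {x2,x3,x6,x8} {x4,x5,x9,x10,x11}
  U12: {x9} {x10} {x11}
  U14: {x7,x10} {x11}
  U15: {x9} {x10} {x11}
  U23: {x2,x3,x6,x8}
  U24: {x3,x6,x8} {x10} {x11}
  U25: {x2,x3,x6,x8} {x4,x9,x10,x11}
  U34: {x3,x6,x8}
  U35: {x2,x3,x6,x8}
  U45: {x3,x6,x8} {x10} {x11}
  U124: {x10} {x11}
  U125: {x9} {x10} {x11}
  U145: {x10} {x11}
  U234: {x3,x6,x8}
  U235: {x2,x3,x6,x8}
  U245: {x3,x6,x8} {x10} {x11}
  U345: {x3,x6,x8}
  U1245: {x10} {x11}
  U2345: {x3,x6,x8}
C dims 11,19,13,3; δ0: rk 9, SNF 1^9; δ1: rk 10, SNF 1^10; δ2: rk 3, SNF 1^3
Ȟ^0 = (11 − 9) − 0 = 2, so Ȟ^0 ≅ Z^2
Ȟ^1 = (19 − 10) − 9 = 0, so Ȟ^1 ≅ 0
Ȟ^2 = (13 − 3) − 10 = 0, so Ȟ^2 ≅ 0


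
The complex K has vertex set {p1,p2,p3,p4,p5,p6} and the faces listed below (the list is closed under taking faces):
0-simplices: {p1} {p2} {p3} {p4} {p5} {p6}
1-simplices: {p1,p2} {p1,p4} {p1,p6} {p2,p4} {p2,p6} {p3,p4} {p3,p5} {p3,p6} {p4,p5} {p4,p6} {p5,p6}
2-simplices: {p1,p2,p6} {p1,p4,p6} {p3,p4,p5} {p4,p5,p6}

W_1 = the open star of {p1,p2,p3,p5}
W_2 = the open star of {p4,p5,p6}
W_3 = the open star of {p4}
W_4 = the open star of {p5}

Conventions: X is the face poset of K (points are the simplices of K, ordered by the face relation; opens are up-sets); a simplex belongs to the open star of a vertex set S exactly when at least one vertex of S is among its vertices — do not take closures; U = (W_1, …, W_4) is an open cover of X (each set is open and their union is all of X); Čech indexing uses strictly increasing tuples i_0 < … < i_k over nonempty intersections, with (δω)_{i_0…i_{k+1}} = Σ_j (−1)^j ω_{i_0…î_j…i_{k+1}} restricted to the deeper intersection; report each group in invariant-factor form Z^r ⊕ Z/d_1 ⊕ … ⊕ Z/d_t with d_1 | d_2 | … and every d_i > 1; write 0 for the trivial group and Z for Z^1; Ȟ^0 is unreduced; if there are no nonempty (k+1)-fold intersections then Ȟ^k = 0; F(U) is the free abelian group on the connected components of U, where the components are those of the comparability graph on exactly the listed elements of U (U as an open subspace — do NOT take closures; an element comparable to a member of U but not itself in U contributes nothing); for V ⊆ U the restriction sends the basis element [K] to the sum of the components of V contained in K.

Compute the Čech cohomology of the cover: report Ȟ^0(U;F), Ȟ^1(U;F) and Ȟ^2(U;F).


Ȟ^0 ≅ Z, Ȟ^1 ≅ Z^2 and Ȟ^2 ≅ 0

nerve simplices:
  W1={{p1},{p2},{p3},{p5},{p1,p2},{p1,p4},{p1,p6},{p2,p4},{p2,p6},{p3,p4},{p3,p5},{p3,p6},{p4,p5},{p5,p6},{p1,p2,p6},{p1,p4,p6},{p3,p4,p5},{p4,p5,p6}} W2={{p4},{p5},{p6},{p1,p4},{p1,p6},{p2,p4},{p2,p6},{p3,p4},{p3,p5},{p3,p6},{p4,p5},{p4,p6},{p5,p6},{p1,p2,p6},{p1,p4,p6},{p3,p4,p5},{p4,p5,p6}} W3={{p4},{p1,p4},{p2,p4},{p3,p4},{p4,p5},{p4,p6},{p1,p4,p6},{p3,p4,p5},{p4,p5,p6}} W4={{p5},{p3,p5},{p4,p5},{p5,p6},{p3,p4,p5},{p4,p5,p6}}
  W12={{p5},{p1,p4},{p1,p6},{p2,p4},{p2,p6},{p3,p4},{p3,p5},{p3,p6},{p4,p5},{p5,p6},{p1,p2,p6},{p1,p4,p6},{p3,p4,p5},{p4,p5,p6}} W13={{p1,p4},{p2,p4},{p3,p4},{p4,p5},{p1,p4,p6},{p3,p4,p5},{p4,p5,p6}} W14={{p5},{p3,p5},{p4,p5},{p5,p6},{p3,p4,p5},{p4,p5,p6}} W23={{p4},{p1,p4},{p2,p4},{p3,p4},{p4,p5},{p4,p6},{p1,p4,p6},{p3,p4,p5},{p4,p5,p6}} W24={{p5},{p3,p5},{p4,p5},{p5,p6},{p3,p4,p5},{p4,p5,p6}} W34={{p4,p5},{p3,p4,p5},{p4,p5,p6}}
  W123={{p1,p4},{p2,p4},{p3,p4},{p4,p5},{p1,p4,p6},{p3,p4,p5},{p4,p5,p6}} W124={{p5},{p3,p5},{p4,p5},{p5,p6},{p3,p4,p5},{p4,p5,p6}} W134={{p4,p5},{p3,p4,p5},{p4,p5,p6}} W234={{p4,p5},{p3,p4,p5},{p4,p5,p6}}
  W1234={{p4,p5},{p3,p4,p5},{p4,p5,p6}}
components per intersection:
  W1: {{p1},{p2},{p1,p2},{p1,p4},{p1,p6},{p2,p4},{p2,p6},{p1,p2,p6},{p1,p4,p6}} {{p3},{p5},{p3,p4},{p3,p5},{p3,p6},{p4,p5},{p5,p6},{p3,p4,p5},{p4,p5,p6}}
  W2: {{p4},{p5},{p6},{p1,p4},{p1,p6},{p2,p4},{p2,p6},{p3,p4},{p3,p5},{p3,p6},{p4,p5},{p4,p6},{p5,p6},{p1,p2,p6},{p1,p4,p6},{p3,p4,p5},{p4,p5,p6}}
  W3: {{p4},{p1,p4},{p2,p4},{p3,p4},{p4,p5},{p4,p6},{p1,p4,p6},{p3,p4,p5},{p4,p5,p6}}
  W4: {{p5},{p3,p5},{p4,p5},{p5,p6},{p3,p4,p5},{p4,p5,p6}}
  W12: {{p5},{p3,p4},{p3,p5},{p4,p5},{p5,p6},{p3,p4,p5},{p4,p5,p6}} {{p1,p4},{p1,p6},{p2,p6},{p1,p2,p6},{p1,p4,p6}} {{p2,p4}} {{p3,p6}}
  W13: {{p1,p4},{p1,p4,p6}} {{p2,p4}} {{p3,p4},{p4,p5},{p3,p4,p5},{p4,p5,p6}}
  W14: {{p5},{p3,p5},{p4,p5},{p5,p6},{p3,p4,p5},{p4,p5,p6}}
  W23: {{p4},{p1,p4},{p2,p4},{p3,p4},{p4,p5},{p4,p6},{p1,p4,p6},{p3,p4,p5},{p4,p5,p6}}
  W24: {{p5},{p3,p5},{p4,p5},{p5,p6},{p3,p4,p5},{p4,p5,p6}}
  W34: {{p4,p5},{p3,p4,p5},{p4,p5,p6}}
  W123: {{p1,p4},{p1,p4,p6}} {{p2,p4}} {{p3,p4},{p4,p5},{p3,p4,p5},{p4,p5,p6}}
  W124: {{p5},{p3,p5},{p4,p5},{p5,p6},{p3,p4,p5},{p4,p5,p6}}
  W134: {{p4,p5},{p3,p4,p5},{p4,p5,p6}}
  W234: {{p4,p5},{p3,p4,p5},{p4,p5,p6}}
  W1234: {{p4,p5},{p3,p4,p5},{p4,p5,p6}}
C dims 5,11,6,1; δ0: rk 4, SNF 1^4; δ1: rk 5, SNF 1^5; δ2: rk 1, SNF 1^1
degree 0: 5−4−0 = 1 → Ȟ^0 ≅ Z
degree 1: 11−5−4 = 2 → Ȟ^1 ≅ Z^2
degree 2: 6−1−5 = 0 → Ȟ^2 ≅ 0


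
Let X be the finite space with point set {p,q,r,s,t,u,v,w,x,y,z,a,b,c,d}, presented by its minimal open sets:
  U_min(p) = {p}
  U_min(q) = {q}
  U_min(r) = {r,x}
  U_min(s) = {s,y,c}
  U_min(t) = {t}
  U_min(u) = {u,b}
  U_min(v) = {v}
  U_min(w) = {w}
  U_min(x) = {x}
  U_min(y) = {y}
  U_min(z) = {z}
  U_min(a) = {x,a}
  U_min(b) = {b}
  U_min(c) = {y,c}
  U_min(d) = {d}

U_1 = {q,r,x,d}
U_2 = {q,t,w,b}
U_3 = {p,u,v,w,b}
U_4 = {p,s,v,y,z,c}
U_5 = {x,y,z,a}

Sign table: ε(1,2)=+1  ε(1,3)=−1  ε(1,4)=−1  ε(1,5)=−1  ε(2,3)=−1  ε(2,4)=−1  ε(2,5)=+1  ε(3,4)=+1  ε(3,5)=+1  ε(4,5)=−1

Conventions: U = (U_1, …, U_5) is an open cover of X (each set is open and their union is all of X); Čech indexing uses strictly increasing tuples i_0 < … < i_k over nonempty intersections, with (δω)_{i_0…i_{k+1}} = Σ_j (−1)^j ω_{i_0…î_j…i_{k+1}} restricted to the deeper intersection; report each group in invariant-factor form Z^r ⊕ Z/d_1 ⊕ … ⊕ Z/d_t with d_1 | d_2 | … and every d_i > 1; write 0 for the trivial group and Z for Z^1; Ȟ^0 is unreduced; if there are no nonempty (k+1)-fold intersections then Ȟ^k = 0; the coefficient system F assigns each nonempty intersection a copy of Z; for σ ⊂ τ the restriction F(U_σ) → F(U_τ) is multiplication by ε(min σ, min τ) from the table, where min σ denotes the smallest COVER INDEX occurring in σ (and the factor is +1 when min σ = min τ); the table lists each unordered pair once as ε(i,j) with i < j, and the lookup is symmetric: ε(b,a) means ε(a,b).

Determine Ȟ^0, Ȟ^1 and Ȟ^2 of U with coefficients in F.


Ȟ^0 = 0, Ȟ^1 = Z/2, Ȟ^2 = 0

nerve of the cover:
  U12={q} U15={x} U23={w,b} U34={p,v} U45={y,z}
C dims 5,5; δ0: rk 5, SNF 1^4·2
Ȟ^0 = (5 − 5) − 0 = 0, so Ȟ^0 ≅ 0
Ȟ^1 = (5 − 0) − 5 = 0 plus torsion [2], so Ȟ^1 ≅ Z/2
Ȟ^2 = (0 − 0) − 0 = 0, so Ȟ^2 ≅ 0
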